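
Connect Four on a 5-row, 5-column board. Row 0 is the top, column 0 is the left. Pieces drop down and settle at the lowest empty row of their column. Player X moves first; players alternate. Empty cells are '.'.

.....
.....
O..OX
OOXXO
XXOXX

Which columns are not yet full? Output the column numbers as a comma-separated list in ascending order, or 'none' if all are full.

Answer: 0,1,2,3,4

Derivation:
col 0: top cell = '.' → open
col 1: top cell = '.' → open
col 2: top cell = '.' → open
col 3: top cell = '.' → open
col 4: top cell = '.' → open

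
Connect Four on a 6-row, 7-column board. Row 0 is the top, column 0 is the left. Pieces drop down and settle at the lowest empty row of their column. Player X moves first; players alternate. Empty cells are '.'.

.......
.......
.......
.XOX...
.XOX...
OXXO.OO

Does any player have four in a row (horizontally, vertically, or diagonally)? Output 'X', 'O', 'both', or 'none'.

none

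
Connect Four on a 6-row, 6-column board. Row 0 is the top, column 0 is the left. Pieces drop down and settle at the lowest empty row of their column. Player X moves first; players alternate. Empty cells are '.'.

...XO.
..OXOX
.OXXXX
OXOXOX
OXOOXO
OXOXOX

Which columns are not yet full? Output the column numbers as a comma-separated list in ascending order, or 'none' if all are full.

col 0: top cell = '.' → open
col 1: top cell = '.' → open
col 2: top cell = '.' → open
col 3: top cell = 'X' → FULL
col 4: top cell = 'O' → FULL
col 5: top cell = '.' → open

Answer: 0,1,2,5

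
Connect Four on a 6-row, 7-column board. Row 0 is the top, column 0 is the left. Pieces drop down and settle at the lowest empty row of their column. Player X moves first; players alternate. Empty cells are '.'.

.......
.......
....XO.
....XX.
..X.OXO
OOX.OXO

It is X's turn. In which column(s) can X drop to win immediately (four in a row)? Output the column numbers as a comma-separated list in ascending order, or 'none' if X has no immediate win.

col 0: drop X → no win
col 1: drop X → no win
col 2: drop X → no win
col 3: drop X → no win
col 4: drop X → no win
col 5: drop X → no win
col 6: drop X → no win

Answer: none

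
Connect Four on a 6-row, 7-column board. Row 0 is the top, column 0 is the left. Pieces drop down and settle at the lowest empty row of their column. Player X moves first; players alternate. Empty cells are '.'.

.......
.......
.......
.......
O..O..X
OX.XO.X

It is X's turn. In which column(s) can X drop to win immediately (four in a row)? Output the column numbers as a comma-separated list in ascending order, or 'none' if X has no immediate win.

Answer: none

Derivation:
col 0: drop X → no win
col 1: drop X → no win
col 2: drop X → no win
col 3: drop X → no win
col 4: drop X → no win
col 5: drop X → no win
col 6: drop X → no win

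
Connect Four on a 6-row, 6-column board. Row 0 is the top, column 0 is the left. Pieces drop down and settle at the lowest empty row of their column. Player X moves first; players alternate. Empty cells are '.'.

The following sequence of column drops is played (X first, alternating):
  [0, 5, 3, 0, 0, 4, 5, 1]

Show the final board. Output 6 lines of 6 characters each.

Answer: ......
......
......
X.....
O....X
XO.XOO

Derivation:
Move 1: X drops in col 0, lands at row 5
Move 2: O drops in col 5, lands at row 5
Move 3: X drops in col 3, lands at row 5
Move 4: O drops in col 0, lands at row 4
Move 5: X drops in col 0, lands at row 3
Move 6: O drops in col 4, lands at row 5
Move 7: X drops in col 5, lands at row 4
Move 8: O drops in col 1, lands at row 5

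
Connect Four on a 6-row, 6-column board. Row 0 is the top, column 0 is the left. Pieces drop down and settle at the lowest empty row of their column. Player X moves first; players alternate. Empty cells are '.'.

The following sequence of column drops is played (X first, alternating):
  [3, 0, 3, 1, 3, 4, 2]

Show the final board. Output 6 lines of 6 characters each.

Answer: ......
......
......
...X..
...X..
OOXXO.

Derivation:
Move 1: X drops in col 3, lands at row 5
Move 2: O drops in col 0, lands at row 5
Move 3: X drops in col 3, lands at row 4
Move 4: O drops in col 1, lands at row 5
Move 5: X drops in col 3, lands at row 3
Move 6: O drops in col 4, lands at row 5
Move 7: X drops in col 2, lands at row 5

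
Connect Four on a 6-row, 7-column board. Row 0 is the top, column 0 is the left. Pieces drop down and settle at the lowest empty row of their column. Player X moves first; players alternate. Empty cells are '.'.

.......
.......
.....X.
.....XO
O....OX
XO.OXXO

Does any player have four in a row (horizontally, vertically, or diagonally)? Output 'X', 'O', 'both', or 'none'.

none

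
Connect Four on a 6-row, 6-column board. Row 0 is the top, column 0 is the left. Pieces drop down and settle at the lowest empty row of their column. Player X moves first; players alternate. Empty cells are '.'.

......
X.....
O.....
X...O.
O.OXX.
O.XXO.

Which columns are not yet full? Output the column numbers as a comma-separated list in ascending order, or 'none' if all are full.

col 0: top cell = '.' → open
col 1: top cell = '.' → open
col 2: top cell = '.' → open
col 3: top cell = '.' → open
col 4: top cell = '.' → open
col 5: top cell = '.' → open

Answer: 0,1,2,3,4,5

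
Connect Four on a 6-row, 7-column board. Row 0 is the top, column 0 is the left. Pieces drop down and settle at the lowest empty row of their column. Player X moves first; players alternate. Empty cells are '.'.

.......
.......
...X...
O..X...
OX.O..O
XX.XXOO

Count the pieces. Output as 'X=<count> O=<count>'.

X=7 O=6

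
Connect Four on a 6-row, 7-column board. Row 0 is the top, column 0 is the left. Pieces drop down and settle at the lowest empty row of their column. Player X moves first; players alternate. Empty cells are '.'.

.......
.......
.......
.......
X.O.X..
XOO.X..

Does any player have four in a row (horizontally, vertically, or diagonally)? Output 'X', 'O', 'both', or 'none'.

none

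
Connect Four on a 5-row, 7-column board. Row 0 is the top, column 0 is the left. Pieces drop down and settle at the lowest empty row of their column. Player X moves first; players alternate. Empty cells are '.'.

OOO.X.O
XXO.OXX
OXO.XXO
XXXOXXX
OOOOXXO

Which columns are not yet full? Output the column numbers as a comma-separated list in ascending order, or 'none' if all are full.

Answer: 3,5

Derivation:
col 0: top cell = 'O' → FULL
col 1: top cell = 'O' → FULL
col 2: top cell = 'O' → FULL
col 3: top cell = '.' → open
col 4: top cell = 'X' → FULL
col 5: top cell = '.' → open
col 6: top cell = 'O' → FULL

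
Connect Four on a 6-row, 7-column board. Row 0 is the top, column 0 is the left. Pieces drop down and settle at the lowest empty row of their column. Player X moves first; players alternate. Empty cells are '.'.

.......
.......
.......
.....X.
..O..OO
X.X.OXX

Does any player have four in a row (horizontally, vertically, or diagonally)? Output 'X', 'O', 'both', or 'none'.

none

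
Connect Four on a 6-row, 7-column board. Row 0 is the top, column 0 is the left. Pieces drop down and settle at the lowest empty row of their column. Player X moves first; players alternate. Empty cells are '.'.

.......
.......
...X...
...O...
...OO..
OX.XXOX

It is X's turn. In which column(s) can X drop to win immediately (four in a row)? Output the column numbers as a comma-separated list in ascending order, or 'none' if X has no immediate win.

Answer: 2

Derivation:
col 0: drop X → no win
col 1: drop X → no win
col 2: drop X → WIN!
col 3: drop X → no win
col 4: drop X → no win
col 5: drop X → no win
col 6: drop X → no win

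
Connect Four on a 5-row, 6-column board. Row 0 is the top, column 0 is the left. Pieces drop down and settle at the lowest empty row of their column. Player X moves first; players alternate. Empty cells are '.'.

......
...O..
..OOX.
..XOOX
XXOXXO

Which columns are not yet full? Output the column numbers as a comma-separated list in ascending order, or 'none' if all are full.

Answer: 0,1,2,3,4,5

Derivation:
col 0: top cell = '.' → open
col 1: top cell = '.' → open
col 2: top cell = '.' → open
col 3: top cell = '.' → open
col 4: top cell = '.' → open
col 5: top cell = '.' → open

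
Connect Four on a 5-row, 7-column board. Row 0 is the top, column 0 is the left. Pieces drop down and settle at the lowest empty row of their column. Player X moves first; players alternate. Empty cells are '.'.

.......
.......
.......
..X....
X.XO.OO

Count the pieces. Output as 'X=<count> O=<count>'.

X=3 O=3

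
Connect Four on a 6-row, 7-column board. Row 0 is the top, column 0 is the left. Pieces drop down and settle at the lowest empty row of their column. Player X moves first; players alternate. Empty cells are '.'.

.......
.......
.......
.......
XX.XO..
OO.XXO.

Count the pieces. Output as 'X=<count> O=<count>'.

X=5 O=4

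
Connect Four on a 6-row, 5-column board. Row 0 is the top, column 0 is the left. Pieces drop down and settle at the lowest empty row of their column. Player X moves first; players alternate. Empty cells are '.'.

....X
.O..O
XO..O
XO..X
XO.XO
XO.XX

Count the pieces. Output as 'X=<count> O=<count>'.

X=9 O=8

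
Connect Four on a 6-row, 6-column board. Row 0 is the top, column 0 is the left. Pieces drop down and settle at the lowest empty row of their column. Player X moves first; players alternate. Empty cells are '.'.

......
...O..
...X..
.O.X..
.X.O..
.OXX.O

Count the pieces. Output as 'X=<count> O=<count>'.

X=5 O=5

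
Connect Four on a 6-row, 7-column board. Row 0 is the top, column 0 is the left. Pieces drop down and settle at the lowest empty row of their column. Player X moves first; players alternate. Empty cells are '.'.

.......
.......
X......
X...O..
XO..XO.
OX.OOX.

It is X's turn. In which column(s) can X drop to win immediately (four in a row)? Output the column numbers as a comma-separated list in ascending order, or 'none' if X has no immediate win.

Answer: 0

Derivation:
col 0: drop X → WIN!
col 1: drop X → no win
col 2: drop X → no win
col 3: drop X → no win
col 4: drop X → no win
col 5: drop X → no win
col 6: drop X → no win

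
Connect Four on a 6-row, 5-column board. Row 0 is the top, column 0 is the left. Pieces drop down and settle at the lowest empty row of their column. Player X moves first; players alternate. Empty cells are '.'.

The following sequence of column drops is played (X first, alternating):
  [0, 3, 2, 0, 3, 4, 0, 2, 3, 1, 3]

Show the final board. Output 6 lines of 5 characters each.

Answer: .....
.....
...X.
X..X.
O.OX.
XOXOO

Derivation:
Move 1: X drops in col 0, lands at row 5
Move 2: O drops in col 3, lands at row 5
Move 3: X drops in col 2, lands at row 5
Move 4: O drops in col 0, lands at row 4
Move 5: X drops in col 3, lands at row 4
Move 6: O drops in col 4, lands at row 5
Move 7: X drops in col 0, lands at row 3
Move 8: O drops in col 2, lands at row 4
Move 9: X drops in col 3, lands at row 3
Move 10: O drops in col 1, lands at row 5
Move 11: X drops in col 3, lands at row 2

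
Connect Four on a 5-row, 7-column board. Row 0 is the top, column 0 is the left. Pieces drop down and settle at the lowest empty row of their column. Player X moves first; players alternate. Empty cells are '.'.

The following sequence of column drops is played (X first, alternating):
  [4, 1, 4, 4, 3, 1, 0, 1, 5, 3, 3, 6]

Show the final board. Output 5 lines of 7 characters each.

Answer: .......
.......
.O.XO..
.O.OX..
XO.XXXO

Derivation:
Move 1: X drops in col 4, lands at row 4
Move 2: O drops in col 1, lands at row 4
Move 3: X drops in col 4, lands at row 3
Move 4: O drops in col 4, lands at row 2
Move 5: X drops in col 3, lands at row 4
Move 6: O drops in col 1, lands at row 3
Move 7: X drops in col 0, lands at row 4
Move 8: O drops in col 1, lands at row 2
Move 9: X drops in col 5, lands at row 4
Move 10: O drops in col 3, lands at row 3
Move 11: X drops in col 3, lands at row 2
Move 12: O drops in col 6, lands at row 4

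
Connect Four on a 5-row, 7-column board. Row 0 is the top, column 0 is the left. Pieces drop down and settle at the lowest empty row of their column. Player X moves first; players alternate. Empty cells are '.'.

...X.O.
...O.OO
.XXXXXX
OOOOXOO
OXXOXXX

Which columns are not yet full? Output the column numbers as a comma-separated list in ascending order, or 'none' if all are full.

col 0: top cell = '.' → open
col 1: top cell = '.' → open
col 2: top cell = '.' → open
col 3: top cell = 'X' → FULL
col 4: top cell = '.' → open
col 5: top cell = 'O' → FULL
col 6: top cell = '.' → open

Answer: 0,1,2,4,6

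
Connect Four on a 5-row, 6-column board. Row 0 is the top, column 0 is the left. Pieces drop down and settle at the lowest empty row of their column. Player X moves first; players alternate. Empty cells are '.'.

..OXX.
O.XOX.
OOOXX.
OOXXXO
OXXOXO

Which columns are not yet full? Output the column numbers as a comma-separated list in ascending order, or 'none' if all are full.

Answer: 0,1,5

Derivation:
col 0: top cell = '.' → open
col 1: top cell = '.' → open
col 2: top cell = 'O' → FULL
col 3: top cell = 'X' → FULL
col 4: top cell = 'X' → FULL
col 5: top cell = '.' → open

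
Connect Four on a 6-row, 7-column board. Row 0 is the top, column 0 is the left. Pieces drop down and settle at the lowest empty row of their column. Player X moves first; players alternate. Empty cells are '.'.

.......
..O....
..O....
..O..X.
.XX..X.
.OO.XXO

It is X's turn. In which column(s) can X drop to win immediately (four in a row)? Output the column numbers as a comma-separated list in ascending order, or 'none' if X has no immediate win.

Answer: 5

Derivation:
col 0: drop X → no win
col 1: drop X → no win
col 2: drop X → no win
col 3: drop X → no win
col 4: drop X → no win
col 5: drop X → WIN!
col 6: drop X → no win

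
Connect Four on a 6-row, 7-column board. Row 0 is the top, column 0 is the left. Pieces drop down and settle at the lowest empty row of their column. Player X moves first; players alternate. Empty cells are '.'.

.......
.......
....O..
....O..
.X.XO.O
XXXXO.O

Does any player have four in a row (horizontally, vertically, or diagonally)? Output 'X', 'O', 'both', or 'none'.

both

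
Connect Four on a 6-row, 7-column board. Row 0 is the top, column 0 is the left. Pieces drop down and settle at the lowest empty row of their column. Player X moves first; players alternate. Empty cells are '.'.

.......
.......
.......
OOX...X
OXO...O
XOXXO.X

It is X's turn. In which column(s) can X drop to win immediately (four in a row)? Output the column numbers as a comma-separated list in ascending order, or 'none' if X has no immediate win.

col 0: drop X → no win
col 1: drop X → no win
col 2: drop X → no win
col 3: drop X → no win
col 4: drop X → no win
col 5: drop X → no win
col 6: drop X → no win

Answer: none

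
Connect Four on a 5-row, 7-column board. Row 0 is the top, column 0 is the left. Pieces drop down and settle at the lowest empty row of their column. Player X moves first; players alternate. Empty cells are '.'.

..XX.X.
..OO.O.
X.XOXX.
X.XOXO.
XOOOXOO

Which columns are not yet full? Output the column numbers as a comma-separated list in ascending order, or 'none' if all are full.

Answer: 0,1,4,6

Derivation:
col 0: top cell = '.' → open
col 1: top cell = '.' → open
col 2: top cell = 'X' → FULL
col 3: top cell = 'X' → FULL
col 4: top cell = '.' → open
col 5: top cell = 'X' → FULL
col 6: top cell = '.' → open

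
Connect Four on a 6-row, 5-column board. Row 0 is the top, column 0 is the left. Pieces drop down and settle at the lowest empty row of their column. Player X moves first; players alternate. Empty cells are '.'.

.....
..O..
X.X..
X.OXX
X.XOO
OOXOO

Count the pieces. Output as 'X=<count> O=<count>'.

X=8 O=8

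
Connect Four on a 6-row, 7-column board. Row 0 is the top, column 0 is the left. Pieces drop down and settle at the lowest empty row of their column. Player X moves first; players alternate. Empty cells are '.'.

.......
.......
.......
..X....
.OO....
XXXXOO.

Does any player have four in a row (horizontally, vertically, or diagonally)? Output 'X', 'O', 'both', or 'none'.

X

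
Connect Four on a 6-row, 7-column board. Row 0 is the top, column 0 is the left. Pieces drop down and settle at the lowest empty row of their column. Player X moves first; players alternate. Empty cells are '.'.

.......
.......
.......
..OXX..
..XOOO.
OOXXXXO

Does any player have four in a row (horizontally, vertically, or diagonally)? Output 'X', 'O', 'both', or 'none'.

X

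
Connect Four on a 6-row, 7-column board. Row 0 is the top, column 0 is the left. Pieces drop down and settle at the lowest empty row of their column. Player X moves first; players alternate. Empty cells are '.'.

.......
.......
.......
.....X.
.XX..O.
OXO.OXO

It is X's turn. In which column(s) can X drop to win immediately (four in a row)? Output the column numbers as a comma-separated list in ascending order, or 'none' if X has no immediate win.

col 0: drop X → no win
col 1: drop X → no win
col 2: drop X → no win
col 3: drop X → no win
col 4: drop X → no win
col 5: drop X → no win
col 6: drop X → no win

Answer: none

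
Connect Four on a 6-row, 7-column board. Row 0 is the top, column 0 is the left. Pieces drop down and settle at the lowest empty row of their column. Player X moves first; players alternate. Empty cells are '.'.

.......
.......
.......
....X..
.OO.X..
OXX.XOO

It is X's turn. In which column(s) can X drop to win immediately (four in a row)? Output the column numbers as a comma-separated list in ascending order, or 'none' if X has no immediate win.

col 0: drop X → no win
col 1: drop X → no win
col 2: drop X → no win
col 3: drop X → WIN!
col 4: drop X → WIN!
col 5: drop X → no win
col 6: drop X → no win

Answer: 3,4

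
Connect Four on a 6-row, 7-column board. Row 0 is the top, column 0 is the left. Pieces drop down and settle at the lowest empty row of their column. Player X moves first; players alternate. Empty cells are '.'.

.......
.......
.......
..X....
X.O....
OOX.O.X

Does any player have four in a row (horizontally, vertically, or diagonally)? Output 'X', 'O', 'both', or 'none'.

none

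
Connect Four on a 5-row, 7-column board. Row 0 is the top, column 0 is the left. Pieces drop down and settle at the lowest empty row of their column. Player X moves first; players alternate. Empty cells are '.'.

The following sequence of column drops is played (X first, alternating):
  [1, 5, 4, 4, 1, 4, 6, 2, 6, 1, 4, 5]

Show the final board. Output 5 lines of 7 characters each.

Move 1: X drops in col 1, lands at row 4
Move 2: O drops in col 5, lands at row 4
Move 3: X drops in col 4, lands at row 4
Move 4: O drops in col 4, lands at row 3
Move 5: X drops in col 1, lands at row 3
Move 6: O drops in col 4, lands at row 2
Move 7: X drops in col 6, lands at row 4
Move 8: O drops in col 2, lands at row 4
Move 9: X drops in col 6, lands at row 3
Move 10: O drops in col 1, lands at row 2
Move 11: X drops in col 4, lands at row 1
Move 12: O drops in col 5, lands at row 3

Answer: .......
....X..
.O..O..
.X..OOX
.XO.XOX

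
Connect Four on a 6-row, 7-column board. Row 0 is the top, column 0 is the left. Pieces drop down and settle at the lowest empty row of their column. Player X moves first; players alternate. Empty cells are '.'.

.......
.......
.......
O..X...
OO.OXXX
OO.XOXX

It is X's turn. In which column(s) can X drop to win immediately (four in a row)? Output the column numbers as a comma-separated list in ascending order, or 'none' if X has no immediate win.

Answer: none

Derivation:
col 0: drop X → no win
col 1: drop X → no win
col 2: drop X → no win
col 3: drop X → no win
col 4: drop X → no win
col 5: drop X → no win
col 6: drop X → no win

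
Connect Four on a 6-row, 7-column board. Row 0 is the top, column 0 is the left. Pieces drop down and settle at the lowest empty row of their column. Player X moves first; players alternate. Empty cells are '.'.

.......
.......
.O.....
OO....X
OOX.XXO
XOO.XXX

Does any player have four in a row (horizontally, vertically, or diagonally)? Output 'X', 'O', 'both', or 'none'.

O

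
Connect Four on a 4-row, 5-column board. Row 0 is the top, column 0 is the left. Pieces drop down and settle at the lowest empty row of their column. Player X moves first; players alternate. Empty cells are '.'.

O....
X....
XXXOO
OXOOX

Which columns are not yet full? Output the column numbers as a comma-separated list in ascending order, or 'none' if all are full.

col 0: top cell = 'O' → FULL
col 1: top cell = '.' → open
col 2: top cell = '.' → open
col 3: top cell = '.' → open
col 4: top cell = '.' → open

Answer: 1,2,3,4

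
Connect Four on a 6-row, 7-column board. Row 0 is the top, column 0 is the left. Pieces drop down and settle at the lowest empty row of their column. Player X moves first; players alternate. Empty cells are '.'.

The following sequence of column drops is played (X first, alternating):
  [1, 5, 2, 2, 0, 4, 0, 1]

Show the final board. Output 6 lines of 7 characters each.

Answer: .......
.......
.......
.......
XOO....
XXX.OO.

Derivation:
Move 1: X drops in col 1, lands at row 5
Move 2: O drops in col 5, lands at row 5
Move 3: X drops in col 2, lands at row 5
Move 4: O drops in col 2, lands at row 4
Move 5: X drops in col 0, lands at row 5
Move 6: O drops in col 4, lands at row 5
Move 7: X drops in col 0, lands at row 4
Move 8: O drops in col 1, lands at row 4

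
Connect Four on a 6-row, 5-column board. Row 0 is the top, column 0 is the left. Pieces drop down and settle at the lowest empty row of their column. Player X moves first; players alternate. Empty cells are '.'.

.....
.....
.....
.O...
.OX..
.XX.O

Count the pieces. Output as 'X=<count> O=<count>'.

X=3 O=3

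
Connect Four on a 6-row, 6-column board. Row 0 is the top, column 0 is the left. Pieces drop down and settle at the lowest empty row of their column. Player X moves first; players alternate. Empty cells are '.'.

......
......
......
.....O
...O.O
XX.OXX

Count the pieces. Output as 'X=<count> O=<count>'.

X=4 O=4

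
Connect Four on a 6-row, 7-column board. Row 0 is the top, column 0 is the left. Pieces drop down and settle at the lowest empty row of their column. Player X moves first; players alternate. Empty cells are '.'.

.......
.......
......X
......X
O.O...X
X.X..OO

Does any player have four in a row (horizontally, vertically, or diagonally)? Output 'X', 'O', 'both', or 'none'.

none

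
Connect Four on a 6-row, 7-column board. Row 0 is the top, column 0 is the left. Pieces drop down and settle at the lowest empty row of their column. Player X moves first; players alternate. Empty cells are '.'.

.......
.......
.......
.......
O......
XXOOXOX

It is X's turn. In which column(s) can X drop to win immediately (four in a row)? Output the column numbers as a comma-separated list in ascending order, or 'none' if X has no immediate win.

col 0: drop X → no win
col 1: drop X → no win
col 2: drop X → no win
col 3: drop X → no win
col 4: drop X → no win
col 5: drop X → no win
col 6: drop X → no win

Answer: none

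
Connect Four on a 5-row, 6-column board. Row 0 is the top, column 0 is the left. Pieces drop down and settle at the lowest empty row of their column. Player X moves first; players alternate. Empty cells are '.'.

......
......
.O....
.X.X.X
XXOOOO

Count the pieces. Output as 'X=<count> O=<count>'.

X=5 O=5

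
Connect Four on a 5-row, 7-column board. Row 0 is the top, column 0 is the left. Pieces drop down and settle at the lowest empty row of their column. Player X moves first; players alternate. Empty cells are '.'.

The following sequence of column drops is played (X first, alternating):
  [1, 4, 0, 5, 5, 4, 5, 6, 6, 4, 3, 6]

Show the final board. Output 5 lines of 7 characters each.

Move 1: X drops in col 1, lands at row 4
Move 2: O drops in col 4, lands at row 4
Move 3: X drops in col 0, lands at row 4
Move 4: O drops in col 5, lands at row 4
Move 5: X drops in col 5, lands at row 3
Move 6: O drops in col 4, lands at row 3
Move 7: X drops in col 5, lands at row 2
Move 8: O drops in col 6, lands at row 4
Move 9: X drops in col 6, lands at row 3
Move 10: O drops in col 4, lands at row 2
Move 11: X drops in col 3, lands at row 4
Move 12: O drops in col 6, lands at row 2

Answer: .......
.......
....OXO
....OXX
XX.XOOO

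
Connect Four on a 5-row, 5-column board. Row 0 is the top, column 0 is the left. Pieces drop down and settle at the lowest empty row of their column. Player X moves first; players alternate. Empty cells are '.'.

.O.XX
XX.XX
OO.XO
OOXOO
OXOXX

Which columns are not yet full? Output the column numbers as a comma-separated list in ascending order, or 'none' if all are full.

Answer: 0,2

Derivation:
col 0: top cell = '.' → open
col 1: top cell = 'O' → FULL
col 2: top cell = '.' → open
col 3: top cell = 'X' → FULL
col 4: top cell = 'X' → FULL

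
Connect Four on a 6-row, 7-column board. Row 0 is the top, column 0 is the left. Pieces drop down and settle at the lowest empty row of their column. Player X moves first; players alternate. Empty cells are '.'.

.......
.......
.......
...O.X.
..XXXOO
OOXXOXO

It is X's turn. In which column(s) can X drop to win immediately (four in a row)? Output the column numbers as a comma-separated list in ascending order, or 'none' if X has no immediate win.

Answer: 1

Derivation:
col 0: drop X → no win
col 1: drop X → WIN!
col 2: drop X → no win
col 3: drop X → no win
col 4: drop X → no win
col 5: drop X → no win
col 6: drop X → no win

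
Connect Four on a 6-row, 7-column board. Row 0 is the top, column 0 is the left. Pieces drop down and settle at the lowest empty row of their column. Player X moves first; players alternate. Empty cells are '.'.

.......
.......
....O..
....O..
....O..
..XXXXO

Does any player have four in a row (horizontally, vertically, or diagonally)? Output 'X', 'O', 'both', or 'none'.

X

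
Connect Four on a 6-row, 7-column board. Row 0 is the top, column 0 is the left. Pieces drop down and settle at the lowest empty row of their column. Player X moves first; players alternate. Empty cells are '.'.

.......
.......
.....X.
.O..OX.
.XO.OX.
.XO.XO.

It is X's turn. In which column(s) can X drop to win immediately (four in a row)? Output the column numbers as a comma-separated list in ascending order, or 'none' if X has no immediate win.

col 0: drop X → no win
col 1: drop X → no win
col 2: drop X → no win
col 3: drop X → no win
col 4: drop X → no win
col 5: drop X → WIN!
col 6: drop X → no win

Answer: 5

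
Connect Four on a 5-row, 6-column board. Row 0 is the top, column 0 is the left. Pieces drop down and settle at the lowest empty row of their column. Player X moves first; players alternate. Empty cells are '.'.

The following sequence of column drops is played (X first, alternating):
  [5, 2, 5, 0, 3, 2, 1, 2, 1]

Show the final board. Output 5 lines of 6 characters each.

Answer: ......
......
..O...
.XO..X
OXOX.X

Derivation:
Move 1: X drops in col 5, lands at row 4
Move 2: O drops in col 2, lands at row 4
Move 3: X drops in col 5, lands at row 3
Move 4: O drops in col 0, lands at row 4
Move 5: X drops in col 3, lands at row 4
Move 6: O drops in col 2, lands at row 3
Move 7: X drops in col 1, lands at row 4
Move 8: O drops in col 2, lands at row 2
Move 9: X drops in col 1, lands at row 3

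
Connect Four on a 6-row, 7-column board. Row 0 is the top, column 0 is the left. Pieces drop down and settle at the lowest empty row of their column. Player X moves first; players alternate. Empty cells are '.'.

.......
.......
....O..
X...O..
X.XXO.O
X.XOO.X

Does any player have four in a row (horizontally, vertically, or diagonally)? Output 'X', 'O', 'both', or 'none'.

O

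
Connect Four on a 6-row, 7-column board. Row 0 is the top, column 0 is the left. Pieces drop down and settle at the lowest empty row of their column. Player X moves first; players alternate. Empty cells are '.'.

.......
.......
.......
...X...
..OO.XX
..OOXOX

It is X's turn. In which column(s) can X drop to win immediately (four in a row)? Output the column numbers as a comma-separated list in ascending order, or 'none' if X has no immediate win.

col 0: drop X → no win
col 1: drop X → no win
col 2: drop X → no win
col 3: drop X → no win
col 4: drop X → no win
col 5: drop X → no win
col 6: drop X → no win

Answer: none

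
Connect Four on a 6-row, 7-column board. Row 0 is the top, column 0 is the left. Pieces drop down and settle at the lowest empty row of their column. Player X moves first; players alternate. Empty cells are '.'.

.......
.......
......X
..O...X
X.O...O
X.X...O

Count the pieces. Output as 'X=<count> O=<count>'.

X=5 O=4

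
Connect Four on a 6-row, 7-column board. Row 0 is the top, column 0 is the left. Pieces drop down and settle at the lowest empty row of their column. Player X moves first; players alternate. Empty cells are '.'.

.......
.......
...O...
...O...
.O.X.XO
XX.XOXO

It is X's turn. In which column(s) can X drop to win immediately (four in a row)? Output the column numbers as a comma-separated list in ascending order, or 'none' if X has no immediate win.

Answer: 2

Derivation:
col 0: drop X → no win
col 1: drop X → no win
col 2: drop X → WIN!
col 3: drop X → no win
col 4: drop X → no win
col 5: drop X → no win
col 6: drop X → no win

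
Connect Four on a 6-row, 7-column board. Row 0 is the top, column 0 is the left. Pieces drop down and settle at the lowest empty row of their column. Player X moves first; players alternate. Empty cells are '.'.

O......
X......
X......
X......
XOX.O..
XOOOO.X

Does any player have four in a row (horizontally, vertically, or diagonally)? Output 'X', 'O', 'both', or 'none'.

both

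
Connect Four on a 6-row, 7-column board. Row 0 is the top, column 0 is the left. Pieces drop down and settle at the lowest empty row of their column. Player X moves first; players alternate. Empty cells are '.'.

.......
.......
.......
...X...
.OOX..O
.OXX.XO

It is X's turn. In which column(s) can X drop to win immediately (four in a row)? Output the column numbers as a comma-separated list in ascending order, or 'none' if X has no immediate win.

Answer: 3,4

Derivation:
col 0: drop X → no win
col 1: drop X → no win
col 2: drop X → no win
col 3: drop X → WIN!
col 4: drop X → WIN!
col 5: drop X → no win
col 6: drop X → no win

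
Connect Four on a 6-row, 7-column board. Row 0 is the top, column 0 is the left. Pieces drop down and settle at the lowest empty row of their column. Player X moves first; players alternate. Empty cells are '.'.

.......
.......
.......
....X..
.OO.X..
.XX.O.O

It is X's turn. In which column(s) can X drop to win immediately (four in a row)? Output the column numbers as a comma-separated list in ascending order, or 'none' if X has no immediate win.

col 0: drop X → no win
col 1: drop X → no win
col 2: drop X → no win
col 3: drop X → no win
col 4: drop X → no win
col 5: drop X → no win
col 6: drop X → no win

Answer: none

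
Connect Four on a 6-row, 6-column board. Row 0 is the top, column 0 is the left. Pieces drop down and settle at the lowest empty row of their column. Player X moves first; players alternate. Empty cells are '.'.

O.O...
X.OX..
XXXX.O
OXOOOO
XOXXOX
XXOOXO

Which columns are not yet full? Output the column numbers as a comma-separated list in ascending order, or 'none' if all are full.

col 0: top cell = 'O' → FULL
col 1: top cell = '.' → open
col 2: top cell = 'O' → FULL
col 3: top cell = '.' → open
col 4: top cell = '.' → open
col 5: top cell = '.' → open

Answer: 1,3,4,5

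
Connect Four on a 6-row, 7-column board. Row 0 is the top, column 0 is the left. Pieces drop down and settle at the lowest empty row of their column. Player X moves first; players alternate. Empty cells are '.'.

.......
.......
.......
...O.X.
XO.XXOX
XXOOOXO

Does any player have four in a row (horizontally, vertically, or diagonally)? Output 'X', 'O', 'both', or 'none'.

none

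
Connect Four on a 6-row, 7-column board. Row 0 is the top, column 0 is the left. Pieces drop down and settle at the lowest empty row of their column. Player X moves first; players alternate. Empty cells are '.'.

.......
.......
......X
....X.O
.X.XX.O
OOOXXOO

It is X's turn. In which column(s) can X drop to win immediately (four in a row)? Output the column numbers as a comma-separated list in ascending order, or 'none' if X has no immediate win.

Answer: 2,4

Derivation:
col 0: drop X → no win
col 1: drop X → no win
col 2: drop X → WIN!
col 3: drop X → no win
col 4: drop X → WIN!
col 5: drop X → no win
col 6: drop X → no win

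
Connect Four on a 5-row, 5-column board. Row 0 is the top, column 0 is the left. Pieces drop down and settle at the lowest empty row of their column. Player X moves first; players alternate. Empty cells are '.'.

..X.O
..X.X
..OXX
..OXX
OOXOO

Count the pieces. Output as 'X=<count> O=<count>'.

X=8 O=7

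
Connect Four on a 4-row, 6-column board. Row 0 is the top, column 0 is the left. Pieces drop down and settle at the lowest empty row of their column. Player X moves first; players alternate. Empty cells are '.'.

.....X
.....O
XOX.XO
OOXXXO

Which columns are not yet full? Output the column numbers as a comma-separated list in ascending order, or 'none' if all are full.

Answer: 0,1,2,3,4

Derivation:
col 0: top cell = '.' → open
col 1: top cell = '.' → open
col 2: top cell = '.' → open
col 3: top cell = '.' → open
col 4: top cell = '.' → open
col 5: top cell = 'X' → FULL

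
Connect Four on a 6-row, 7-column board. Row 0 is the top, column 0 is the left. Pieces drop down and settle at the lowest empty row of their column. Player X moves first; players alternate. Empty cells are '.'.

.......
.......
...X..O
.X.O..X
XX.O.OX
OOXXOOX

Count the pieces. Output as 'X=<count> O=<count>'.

X=9 O=8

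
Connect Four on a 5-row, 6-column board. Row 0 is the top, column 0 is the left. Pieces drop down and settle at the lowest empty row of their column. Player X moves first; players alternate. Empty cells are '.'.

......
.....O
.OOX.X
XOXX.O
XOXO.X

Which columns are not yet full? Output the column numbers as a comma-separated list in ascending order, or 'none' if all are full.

Answer: 0,1,2,3,4,5

Derivation:
col 0: top cell = '.' → open
col 1: top cell = '.' → open
col 2: top cell = '.' → open
col 3: top cell = '.' → open
col 4: top cell = '.' → open
col 5: top cell = '.' → open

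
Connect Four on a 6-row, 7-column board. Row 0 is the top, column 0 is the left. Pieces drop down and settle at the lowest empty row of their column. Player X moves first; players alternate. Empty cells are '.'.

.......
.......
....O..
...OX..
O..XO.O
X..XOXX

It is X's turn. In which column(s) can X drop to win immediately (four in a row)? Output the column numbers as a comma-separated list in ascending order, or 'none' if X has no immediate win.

Answer: none

Derivation:
col 0: drop X → no win
col 1: drop X → no win
col 2: drop X → no win
col 3: drop X → no win
col 4: drop X → no win
col 5: drop X → no win
col 6: drop X → no win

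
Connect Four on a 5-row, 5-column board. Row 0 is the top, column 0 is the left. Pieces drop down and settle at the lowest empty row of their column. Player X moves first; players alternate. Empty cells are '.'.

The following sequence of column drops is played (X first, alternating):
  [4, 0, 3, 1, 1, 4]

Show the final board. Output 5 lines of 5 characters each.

Move 1: X drops in col 4, lands at row 4
Move 2: O drops in col 0, lands at row 4
Move 3: X drops in col 3, lands at row 4
Move 4: O drops in col 1, lands at row 4
Move 5: X drops in col 1, lands at row 3
Move 6: O drops in col 4, lands at row 3

Answer: .....
.....
.....
.X..O
OO.XX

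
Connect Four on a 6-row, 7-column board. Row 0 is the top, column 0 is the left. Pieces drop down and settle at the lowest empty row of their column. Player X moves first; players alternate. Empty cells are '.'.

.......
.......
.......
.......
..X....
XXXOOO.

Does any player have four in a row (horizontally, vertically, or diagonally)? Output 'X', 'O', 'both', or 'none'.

none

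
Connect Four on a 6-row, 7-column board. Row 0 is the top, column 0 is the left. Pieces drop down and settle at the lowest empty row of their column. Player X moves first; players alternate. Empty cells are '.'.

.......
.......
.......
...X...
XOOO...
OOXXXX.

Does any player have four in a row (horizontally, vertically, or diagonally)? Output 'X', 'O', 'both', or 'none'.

X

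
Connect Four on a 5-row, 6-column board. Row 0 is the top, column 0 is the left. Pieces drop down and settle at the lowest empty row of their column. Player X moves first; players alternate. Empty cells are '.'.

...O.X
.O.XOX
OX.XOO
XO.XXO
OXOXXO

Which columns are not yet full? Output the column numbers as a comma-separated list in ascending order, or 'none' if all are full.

col 0: top cell = '.' → open
col 1: top cell = '.' → open
col 2: top cell = '.' → open
col 3: top cell = 'O' → FULL
col 4: top cell = '.' → open
col 5: top cell = 'X' → FULL

Answer: 0,1,2,4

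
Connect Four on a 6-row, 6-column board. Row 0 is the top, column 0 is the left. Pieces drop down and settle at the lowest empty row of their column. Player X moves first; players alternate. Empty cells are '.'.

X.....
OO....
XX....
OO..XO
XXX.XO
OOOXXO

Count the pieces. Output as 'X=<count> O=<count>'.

X=10 O=10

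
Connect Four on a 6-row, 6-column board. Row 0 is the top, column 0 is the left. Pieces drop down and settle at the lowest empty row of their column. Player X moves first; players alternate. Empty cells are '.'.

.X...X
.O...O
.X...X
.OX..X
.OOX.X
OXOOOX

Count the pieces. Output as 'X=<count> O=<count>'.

X=10 O=9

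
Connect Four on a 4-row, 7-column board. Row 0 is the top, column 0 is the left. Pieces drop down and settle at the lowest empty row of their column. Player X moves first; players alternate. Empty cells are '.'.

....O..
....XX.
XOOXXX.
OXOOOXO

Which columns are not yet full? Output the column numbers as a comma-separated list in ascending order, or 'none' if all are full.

Answer: 0,1,2,3,5,6

Derivation:
col 0: top cell = '.' → open
col 1: top cell = '.' → open
col 2: top cell = '.' → open
col 3: top cell = '.' → open
col 4: top cell = 'O' → FULL
col 5: top cell = '.' → open
col 6: top cell = '.' → open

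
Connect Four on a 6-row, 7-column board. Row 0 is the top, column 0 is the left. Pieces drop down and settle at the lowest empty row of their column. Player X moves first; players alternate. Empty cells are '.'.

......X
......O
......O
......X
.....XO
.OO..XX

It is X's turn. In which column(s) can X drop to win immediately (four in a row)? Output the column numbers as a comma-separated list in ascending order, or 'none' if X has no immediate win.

Answer: none

Derivation:
col 0: drop X → no win
col 1: drop X → no win
col 2: drop X → no win
col 3: drop X → no win
col 4: drop X → no win
col 5: drop X → no win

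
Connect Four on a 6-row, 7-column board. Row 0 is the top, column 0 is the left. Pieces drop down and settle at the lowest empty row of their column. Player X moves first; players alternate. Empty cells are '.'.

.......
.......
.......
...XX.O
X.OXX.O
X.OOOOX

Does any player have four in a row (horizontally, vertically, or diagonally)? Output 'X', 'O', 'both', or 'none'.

O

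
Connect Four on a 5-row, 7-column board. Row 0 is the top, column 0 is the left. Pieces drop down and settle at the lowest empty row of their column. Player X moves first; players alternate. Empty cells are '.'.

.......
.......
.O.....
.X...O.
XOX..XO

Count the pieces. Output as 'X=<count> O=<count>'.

X=4 O=4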